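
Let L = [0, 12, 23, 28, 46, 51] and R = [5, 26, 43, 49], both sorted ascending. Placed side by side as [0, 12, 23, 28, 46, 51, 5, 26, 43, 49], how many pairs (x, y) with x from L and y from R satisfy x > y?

11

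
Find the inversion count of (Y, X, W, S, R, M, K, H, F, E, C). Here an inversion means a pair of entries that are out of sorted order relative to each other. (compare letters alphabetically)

Sweep left to right; for each value list the smaller values that follow it:
Y → X, W, S, R, M, K, H, F, E, C → 10
X → W, S, R, M, K, H, F, E, C → 9
W → S, R, M, K, H, F, E, C → 8
S → R, M, K, H, F, E, C → 7
R → M, K, H, F, E, C → 6
M → K, H, F, E, C → 5
K → H, F, E, C → 4
H → F, E, C → 3
F → E, C → 2
E → C → 1
C → none → 0
Sum: 10 + 9 + 8 + 7 + 6 + 5 + 4 + 3 + 2 + 1 + 0 = 55

55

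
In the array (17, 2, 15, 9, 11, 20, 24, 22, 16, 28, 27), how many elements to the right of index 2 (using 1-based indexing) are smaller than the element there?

The element at index 2 is 2.
Elements after it: 15, 9, 11, 20, 24, 22, 16, 28, 27
None of them are smaller than 2.

0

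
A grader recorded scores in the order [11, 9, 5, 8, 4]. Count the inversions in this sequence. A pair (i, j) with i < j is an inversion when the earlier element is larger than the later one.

Sweep left to right; for each value list the smaller values that follow it:
11 → 9, 5, 8, 4 → 4
9 → 5, 8, 4 → 3
5 → 4 → 1
8 → 4 → 1
4 → none → 0
Sum: 4 + 3 + 1 + 1 + 0 = 9

9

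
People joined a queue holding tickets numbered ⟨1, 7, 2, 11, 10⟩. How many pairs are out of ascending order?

Out-of-order index pairs (1-indexed):
(2,3): 7 > 2
(4,5): 11 > 10
That's 2 pairs.

2 inversions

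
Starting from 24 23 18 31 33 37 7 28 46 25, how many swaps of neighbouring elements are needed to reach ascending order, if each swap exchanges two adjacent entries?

The minimum number of adjacent swaps to sort an array equals its inversion count, since every such swap removes exactly one inversion.
Count inversions — for each element, later elements that are smaller:
24: 23, 18, 7 → 3
23: 18, 7 → 2
18: 7 → 1
31: 7, 28, 25 → 3
33: 7, 28, 25 → 3
37: 7, 28, 25 → 3
7: none → 0
28: 25 → 1
46: 25 → 1
25: none → 0
Total inversions: 3 + 2 + 1 + 3 + 3 + 3 + 0 + 1 + 1 + 0 = 17

There are 17 adjacent swaps.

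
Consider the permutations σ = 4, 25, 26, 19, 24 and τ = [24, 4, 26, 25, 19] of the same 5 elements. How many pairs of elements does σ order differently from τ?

Assign each item its position (1..5) in the first ordering, then rewrite the second ordering as that position sequence:
positions: 4→1, 25→2, 26→3, 19→4, 24→5
second ordering as positions: [5, 1, 3, 2, 4]
Discordant pairs = inversions in this position sequence.
5: 1, 3, 2, 4 → 4
1: 0
3: 2 → 1
2: 0
4: 0
Total: 4 + 0 + 1 + 0 + 0 = 5

5 discordant pairs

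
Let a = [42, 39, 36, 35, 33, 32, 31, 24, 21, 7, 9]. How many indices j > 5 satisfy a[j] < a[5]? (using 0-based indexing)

5

The element at index 5 is 32.
Elements after it: 31, 24, 21, 7, 9
Those smaller than 32: 31, 24, 21, 7, 9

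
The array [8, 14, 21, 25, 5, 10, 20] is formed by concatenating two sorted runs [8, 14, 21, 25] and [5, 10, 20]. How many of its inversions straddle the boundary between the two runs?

9

Take each right-half value and tally the left-half values above it:
r = 5: 8, 14, 21, 25 → 4
r = 10: 14, 21, 25 → 3
r = 20: 21, 25 → 2
Cross-inversions: 4 + 3 + 2 = 9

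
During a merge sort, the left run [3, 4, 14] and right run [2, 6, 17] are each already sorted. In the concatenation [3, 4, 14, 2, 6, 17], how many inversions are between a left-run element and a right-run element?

4 cross-inversions

Take each right-half value and tally the left-half values above it:
r = 2: 3, 4, 14 → 3
r = 6: 14 → 1
r = 17: none → 0
Cross-inversions: 3 + 1 + 0 = 4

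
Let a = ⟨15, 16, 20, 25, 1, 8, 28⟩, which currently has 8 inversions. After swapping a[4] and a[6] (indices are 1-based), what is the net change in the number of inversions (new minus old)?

Positions 4 and 6 hold 25 and 8; after swapping, the array is [15, 16, 20, 8, 1, 25, 28].
Element-by-element contributions:
15 → 8, 1 → 2
16 → 8, 1 → 2
20 → 8, 1 → 2
8 → 1 → 1
1 → none → 0
25 → none → 0
28 → none → 0
Sum: 2 + 2 + 2 + 1 + 0 + 0 + 0 = 7
Change: 7 − 8 = -1

-1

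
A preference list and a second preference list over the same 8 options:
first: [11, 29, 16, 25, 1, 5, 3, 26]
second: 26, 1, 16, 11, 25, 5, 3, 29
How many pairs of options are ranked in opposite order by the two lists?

Assign each item its position (1..8) in the first ordering, then rewrite the second ordering as that position sequence:
positions: 11→1, 29→2, 16→3, 25→4, 1→5, 5→6, 3→7, 26→8
second ordering as positions: [8, 5, 3, 1, 4, 6, 7, 2]
Discordant pairs = inversions in this position sequence.
8: 5, 3, 1, 4, 6, 7, 2 → 7
5: 3, 1, 4, 2 → 4
3: 1, 2 → 2
1: 0
4: 2 → 1
6: 2 → 1
7: 2 → 1
2: 0
Total: 7 + 4 + 2 + 0 + 1 + 1 + 1 + 0 = 16

Pairs: 16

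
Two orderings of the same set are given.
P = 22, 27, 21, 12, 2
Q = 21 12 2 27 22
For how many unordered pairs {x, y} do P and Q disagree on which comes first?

Assign each item its position (1..5) in the first ordering, then rewrite the second ordering as that position sequence:
positions: 22→1, 27→2, 21→3, 12→4, 2→5
second ordering as positions: [3, 4, 5, 2, 1]
Discordant pairs = inversions in this position sequence.
3: 2, 1 → 2
4: 2, 1 → 2
5: 2, 1 → 2
2: 1 → 1
1: 0
Total: 2 + 2 + 2 + 1 + 0 = 7

7 disagreeing pairs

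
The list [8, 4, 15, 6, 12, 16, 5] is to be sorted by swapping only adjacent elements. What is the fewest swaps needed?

9

Minimum adjacent swaps = number of inversions (each swap of adjacent out-of-order elements removes one inversion and no swap can remove more).
Count inversions — for each element, later elements that are smaller:
8: 4, 6, 5 → 3
4: none → 0
15: 6, 12, 5 → 3
6: 5 → 1
12: 5 → 1
16: 5 → 1
5: none → 0
Total inversions: 3 + 0 + 3 + 1 + 1 + 1 + 0 = 9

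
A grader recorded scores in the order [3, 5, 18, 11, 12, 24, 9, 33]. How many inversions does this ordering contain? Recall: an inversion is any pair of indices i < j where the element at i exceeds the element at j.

Element-by-element contributions:
3 → none → 0
5 → none → 0
18 → 11, 12, 9 → 3
11 → 9 → 1
12 → 9 → 1
24 → 9 → 1
9 → none → 0
33 → none → 0
Sum: 0 + 0 + 3 + 1 + 1 + 1 + 0 + 0 = 6

6 out-of-order pairs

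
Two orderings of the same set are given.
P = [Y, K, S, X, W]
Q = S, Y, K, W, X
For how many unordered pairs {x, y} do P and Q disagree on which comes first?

Assign each item its position (1..5) in the first ordering, then rewrite the second ordering as that position sequence:
positions: Y→1, K→2, S→3, X→4, W→5
second ordering as positions: [3, 1, 2, 5, 4]
Discordant pairs = inversions in this position sequence.
3: 1, 2 → 2
1: 0
2: 0
5: 4 → 1
4: 0
Total: 2 + 0 + 0 + 1 + 0 = 3

3 disagreeing pairs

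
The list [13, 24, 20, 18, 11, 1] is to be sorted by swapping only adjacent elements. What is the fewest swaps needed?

12

Each adjacent swap fixes exactly one inversion, so the minimum swap count equals the number of inversions.
Count inversions — for each element, later elements that are smaller:
13: 11, 1 → 2
24: 20, 18, 11, 1 → 4
20: 18, 11, 1 → 3
18: 11, 1 → 2
11: 1 → 1
1: none → 0
Total inversions: 2 + 4 + 3 + 2 + 1 + 0 = 12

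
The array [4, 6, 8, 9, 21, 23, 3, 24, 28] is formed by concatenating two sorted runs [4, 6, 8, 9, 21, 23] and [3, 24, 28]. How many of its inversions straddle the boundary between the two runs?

Take each right-half value and tally the left-half values above it:
r = 3: 4, 6, 8, 9, 21, 23 → 6
r = 24: none → 0
r = 28: none → 0
Cross-inversions: 6 + 0 + 0 = 6

6 cross-inversions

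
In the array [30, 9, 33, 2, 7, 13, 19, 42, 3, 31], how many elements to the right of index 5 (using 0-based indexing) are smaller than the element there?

1

The element at index 5 is 13.
Elements after it: 19, 42, 3, 31
Those smaller than 13: 3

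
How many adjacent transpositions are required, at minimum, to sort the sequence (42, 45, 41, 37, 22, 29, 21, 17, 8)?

34

The minimum number of adjacent swaps to sort an array equals its inversion count, since every such swap removes exactly one inversion.
Count inversions — for each element, later elements that are smaller:
42: 41, 37, 22, 29, 21, 17, 8 → 7
45: 41, 37, 22, 29, 21, 17, 8 → 7
41: 37, 22, 29, 21, 17, 8 → 6
37: 22, 29, 21, 17, 8 → 5
22: 21, 17, 8 → 3
29: 21, 17, 8 → 3
21: 17, 8 → 2
17: 8 → 1
8: none → 0
Total inversions: 7 + 7 + 6 + 5 + 3 + 3 + 2 + 1 + 0 = 34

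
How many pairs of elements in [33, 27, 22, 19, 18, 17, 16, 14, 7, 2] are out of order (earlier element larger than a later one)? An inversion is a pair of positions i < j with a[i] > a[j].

45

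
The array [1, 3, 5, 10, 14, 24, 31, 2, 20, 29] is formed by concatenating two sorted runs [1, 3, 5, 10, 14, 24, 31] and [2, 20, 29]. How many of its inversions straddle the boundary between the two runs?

Count, for every r in R, how many entries of L exceed r:
r = 2: 3, 5, 10, 14, 24, 31 → 6
r = 20: 24, 31 → 2
r = 29: 31 → 1
Cross-inversions: 6 + 2 + 1 = 9

Split inversions: 9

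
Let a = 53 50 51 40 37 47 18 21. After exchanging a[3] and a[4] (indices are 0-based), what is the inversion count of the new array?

Positions 3 and 4 hold 40 and 37; after swapping, the array is [53, 50, 51, 37, 40, 47, 18, 21].
Count, for each position, how many later elements it exceeds:
53 → 50, 51, 37, 40, 47, 18, 21 → 7
50 → 37, 40, 47, 18, 21 → 5
51 → 37, 40, 47, 18, 21 → 5
37 → 18, 21 → 2
40 → 18, 21 → 2
47 → 18, 21 → 2
18 → none → 0
21 → none → 0
Sum: 7 + 5 + 5 + 2 + 2 + 2 + 0 + 0 = 23

Inversions: 23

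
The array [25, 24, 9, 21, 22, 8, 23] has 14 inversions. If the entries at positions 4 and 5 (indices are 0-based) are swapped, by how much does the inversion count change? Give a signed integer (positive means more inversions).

Positions 4 and 5 hold 22 and 8; after swapping, the array is [25, 24, 9, 21, 8, 22, 23].
Element-by-element contributions:
25: 6
24: 5
9: 1
21: 1
8: 0
22: 0
23: 0
Sum: 6 + 5 + 1 + 1 + 0 + 0 + 0 = 13
Change: 13 − 14 = -1

-1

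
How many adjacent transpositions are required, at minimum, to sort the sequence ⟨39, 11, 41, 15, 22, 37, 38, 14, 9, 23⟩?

27

Each adjacent swap fixes exactly one inversion, so the minimum swap count equals the number of inversions.
Count inversions — for each element, later elements that are smaller:
39: 11, 15, 22, 37, 38, 14, 9, 23 → 8
11: 9 → 1
41: 15, 22, 37, 38, 14, 9, 23 → 7
15: 14, 9 → 2
22: 14, 9 → 2
37: 14, 9, 23 → 3
38: 14, 9, 23 → 3
14: 9 → 1
9: none → 0
23: none → 0
Total inversions: 8 + 1 + 7 + 2 + 2 + 3 + 3 + 1 + 0 + 0 = 27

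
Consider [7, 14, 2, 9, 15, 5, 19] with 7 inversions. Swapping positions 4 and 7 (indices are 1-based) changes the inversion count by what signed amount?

+3

Positions 4 and 7 hold 9 and 19; after swapping, the array is [7, 14, 2, 19, 15, 5, 9].
Sweep left to right; for each value list the smaller values that follow it:
7 → 2, 5 → 2
14 → 2, 5, 9 → 3
2 → none → 0
19 → 15, 5, 9 → 3
15 → 5, 9 → 2
5 → none → 0
9 → none → 0
Sum: 2 + 3 + 0 + 3 + 2 + 0 + 0 = 10
Change: 10 − 7 = +3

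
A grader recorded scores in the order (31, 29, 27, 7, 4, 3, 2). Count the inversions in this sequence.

Element-by-element contributions:
31 → 29, 27, 7, 4, 3, 2 → 6
29 → 27, 7, 4, 3, 2 → 5
27 → 7, 4, 3, 2 → 4
7 → 4, 3, 2 → 3
4 → 3, 2 → 2
3 → 2 → 1
2 → none → 0
Sum: 6 + 5 + 4 + 3 + 2 + 1 + 0 = 21

21 out-of-order pairs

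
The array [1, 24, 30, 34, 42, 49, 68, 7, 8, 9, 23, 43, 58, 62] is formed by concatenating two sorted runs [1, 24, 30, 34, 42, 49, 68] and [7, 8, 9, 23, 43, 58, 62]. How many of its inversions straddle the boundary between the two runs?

28

For each element r of the right run, count left-run elements greater than r:
r = 7: 24, 30, 34, 42, 49, 68 → 6
r = 8: 24, 30, 34, 42, 49, 68 → 6
r = 9: 24, 30, 34, 42, 49, 68 → 6
r = 23: 24, 30, 34, 42, 49, 68 → 6
r = 43: 49, 68 → 2
r = 58: 68 → 1
r = 62: 68 → 1
Cross-inversions: 6 + 6 + 6 + 6 + 2 + 1 + 1 = 28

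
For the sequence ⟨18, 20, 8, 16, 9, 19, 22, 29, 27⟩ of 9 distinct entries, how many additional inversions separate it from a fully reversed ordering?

Maximum inversions for 9 distinct elements is C(9, 2) = 9·8/2 = 36.
Current inversions — for each element, count later smaller elements:
18: 3
20: 4
8: 0
16: 1
9: 0
19: 0
22: 0
29: 1
27: 0
Current total: 3 + 4 + 0 + 1 + 0 + 0 + 0 + 1 + 0 = 9
Shortfall: 36 − 9 = 27

27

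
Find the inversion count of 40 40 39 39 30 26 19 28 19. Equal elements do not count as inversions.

For each element, count later entries that are smaller:
40 → 39, 39, 30, 26, 19, 28, 19 → 7
40 → 39, 39, 30, 26, 19, 28, 19 → 7
39 → 30, 26, 19, 28, 19 → 5
39 → 30, 26, 19, 28, 19 → 5
30 → 26, 19, 28, 19 → 4
26 → 19, 19 → 2
19 → none → 0
28 → 19 → 1
19 → none → 0
Sum: 7 + 7 + 5 + 5 + 4 + 2 + 0 + 1 + 0 = 31

There are 31 out-of-order pairs.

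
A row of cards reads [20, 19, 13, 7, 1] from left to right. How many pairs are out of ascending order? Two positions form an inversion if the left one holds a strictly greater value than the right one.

Sweep left to right; for each value list the smaller values that follow it:
20 → 19, 13, 7, 1 → 4
19 → 13, 7, 1 → 3
13 → 7, 1 → 2
7 → 1 → 1
1 → none → 0
Sum: 4 + 3 + 2 + 1 + 0 = 10

Out-of-order pairs: 10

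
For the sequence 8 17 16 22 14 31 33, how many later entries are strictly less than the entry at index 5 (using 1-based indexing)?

0 such elements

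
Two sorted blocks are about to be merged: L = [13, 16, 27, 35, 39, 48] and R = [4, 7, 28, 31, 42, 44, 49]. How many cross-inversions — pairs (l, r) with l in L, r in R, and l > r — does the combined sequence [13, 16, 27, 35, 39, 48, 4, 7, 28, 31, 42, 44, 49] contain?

There are 20 split inversions.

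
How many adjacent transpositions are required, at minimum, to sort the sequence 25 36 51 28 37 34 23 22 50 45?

Each adjacent swap fixes exactly one inversion, so the minimum swap count equals the number of inversions.
Count inversions — for each element, later elements that are smaller:
25: 23, 22 → 2
36: 28, 34, 23, 22 → 4
51: 28, 37, 34, 23, 22, 50, 45 → 7
28: 23, 22 → 2
37: 34, 23, 22 → 3
34: 23, 22 → 2
23: 22 → 1
22: none → 0
50: 45 → 1
45: none → 0
Total inversions: 2 + 4 + 7 + 2 + 3 + 2 + 1 + 0 + 1 + 0 = 22

22 swaps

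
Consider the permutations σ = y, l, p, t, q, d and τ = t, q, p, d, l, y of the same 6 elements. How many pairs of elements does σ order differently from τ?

11

Assign each item its position (1..6) in the first ordering, then rewrite the second ordering as that position sequence:
positions: y→1, l→2, p→3, t→4, q→5, d→6
second ordering as positions: [4, 5, 3, 6, 2, 1]
Discordant pairs = inversions in this position sequence.
4: 3, 2, 1 → 3
5: 3, 2, 1 → 3
3: 2, 1 → 2
6: 2, 1 → 2
2: 1 → 1
1: 0
Total: 3 + 3 + 2 + 2 + 1 + 0 = 11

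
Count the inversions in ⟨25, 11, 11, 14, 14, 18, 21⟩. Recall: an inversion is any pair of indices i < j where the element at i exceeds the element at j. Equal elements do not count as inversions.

For each element, count later entries that are smaller:
25: 6
11: 0
11: 0
14: 0
14: 0
18: 0
21: 0
Sum: 6 + 0 + 0 + 0 + 0 + 0 + 0 = 6

There are 6 inversions.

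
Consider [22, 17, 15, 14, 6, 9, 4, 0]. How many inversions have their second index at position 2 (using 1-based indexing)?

The element at index 2 is 17.
Elements before it: 22
Those larger than 17: 22

1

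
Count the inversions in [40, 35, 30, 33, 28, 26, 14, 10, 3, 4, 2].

53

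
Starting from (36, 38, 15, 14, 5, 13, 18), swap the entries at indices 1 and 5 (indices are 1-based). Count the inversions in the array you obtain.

Inversions: 10

Positions 1 and 5 hold 36 and 5; after swapping, the array is [5, 38, 15, 14, 36, 13, 18].
Count, for each position, how many later elements it exceeds:
5: 0
38: 5
15: 2
14: 1
36: 2
13: 0
18: 0
Sum: 0 + 5 + 2 + 1 + 2 + 0 + 0 = 10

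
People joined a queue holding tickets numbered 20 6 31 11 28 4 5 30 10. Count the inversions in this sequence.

Sweep left to right; for each value list the smaller values that follow it:
20 → 6, 11, 4, 5, 10 → 5
6 → 4, 5 → 2
31 → 11, 28, 4, 5, 30, 10 → 6
11 → 4, 5, 10 → 3
28 → 4, 5, 10 → 3
4 → none → 0
5 → none → 0
30 → 10 → 1
10 → none → 0
Sum: 5 + 2 + 6 + 3 + 3 + 0 + 0 + 1 + 0 = 20

Inversions: 20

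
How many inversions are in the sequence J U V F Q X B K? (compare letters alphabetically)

Count, for each position, how many later elements it exceeds:
J → F, B → 2
U → F, Q, B, K → 4
V → F, Q, B, K → 4
F → B → 1
Q → B, K → 2
X → B, K → 2
B → none → 0
K → none → 0
Sum: 2 + 4 + 4 + 1 + 2 + 2 + 0 + 0 = 15

15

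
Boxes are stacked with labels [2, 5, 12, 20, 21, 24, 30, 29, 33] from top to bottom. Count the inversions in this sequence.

1 inversion

Count, for each position, how many later elements it exceeds:
2: 0
5: 0
12: 0
20: 0
21: 0
24: 0
30: 1
29: 0
33: 0
Sum: 0 + 0 + 0 + 0 + 0 + 0 + 1 + 0 + 0 = 1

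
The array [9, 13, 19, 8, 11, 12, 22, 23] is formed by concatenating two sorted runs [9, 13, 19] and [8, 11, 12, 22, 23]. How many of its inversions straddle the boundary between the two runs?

7 cross-inversions

Take each right-half value and tally the left-half values above it:
r = 8: 9, 13, 19 → 3
r = 11: 13, 19 → 2
r = 12: 13, 19 → 2
r = 22: none → 0
r = 23: none → 0
Cross-inversions: 3 + 2 + 2 + 0 + 0 = 7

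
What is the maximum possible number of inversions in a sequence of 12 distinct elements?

A reversed (strictly descending) arrangement makes every pair an inversion, giving C(12, 2) inversions.
C(12, 2) = 12·11/2 = 66

66 inversions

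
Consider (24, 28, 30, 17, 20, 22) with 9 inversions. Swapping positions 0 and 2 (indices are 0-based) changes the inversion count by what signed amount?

+3

Positions 0 and 2 hold 24 and 30; after swapping, the array is [30, 28, 24, 17, 20, 22].
Sweep left to right; for each value list the smaller values that follow it:
30 → 28, 24, 17, 20, 22 → 5
28 → 24, 17, 20, 22 → 4
24 → 17, 20, 22 → 3
17 → none → 0
20 → none → 0
22 → none → 0
Sum: 5 + 4 + 3 + 0 + 0 + 0 = 12
Change: 12 − 9 = +3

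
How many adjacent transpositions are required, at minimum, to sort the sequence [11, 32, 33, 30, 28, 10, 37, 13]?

Each adjacent swap fixes exactly one inversion, so the minimum swap count equals the number of inversions.
Count inversions — for each element, later elements that are smaller:
11: 10 → 1
32: 30, 28, 10, 13 → 4
33: 30, 28, 10, 13 → 4
30: 28, 10, 13 → 3
28: 10, 13 → 2
10: none → 0
37: 13 → 1
13: none → 0
Total inversions: 1 + 4 + 4 + 3 + 2 + 0 + 1 + 0 = 15

Swaps: 15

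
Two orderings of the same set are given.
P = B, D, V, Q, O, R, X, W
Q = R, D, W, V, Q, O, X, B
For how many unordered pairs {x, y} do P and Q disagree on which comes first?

15

Assign each item its position (1..8) in the first ordering, then rewrite the second ordering as that position sequence:
positions: B→1, D→2, V→3, Q→4, O→5, R→6, X→7, W→8
second ordering as positions: [6, 2, 8, 3, 4, 5, 7, 1]
Discordant pairs = inversions in this position sequence.
6: 2, 3, 4, 5, 1 → 5
2: 1 → 1
8: 3, 4, 5, 7, 1 → 5
3: 1 → 1
4: 1 → 1
5: 1 → 1
7: 1 → 1
1: 0
Total: 5 + 1 + 5 + 1 + 1 + 1 + 1 + 0 = 15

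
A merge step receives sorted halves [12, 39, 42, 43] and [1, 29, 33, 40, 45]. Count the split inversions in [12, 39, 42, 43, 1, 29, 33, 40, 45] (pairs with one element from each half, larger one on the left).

12 split inversions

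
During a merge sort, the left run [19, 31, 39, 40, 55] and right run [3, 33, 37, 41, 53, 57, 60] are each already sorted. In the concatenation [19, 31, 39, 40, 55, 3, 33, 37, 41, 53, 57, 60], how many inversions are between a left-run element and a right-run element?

13 cross-inversions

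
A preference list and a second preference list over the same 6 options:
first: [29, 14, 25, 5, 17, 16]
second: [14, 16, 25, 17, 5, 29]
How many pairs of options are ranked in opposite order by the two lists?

Assign each item its position (1..6) in the first ordering, then rewrite the second ordering as that position sequence:
positions: 29→1, 14→2, 25→3, 5→4, 17→5, 16→6
second ordering as positions: [2, 6, 3, 5, 4, 1]
Discordant pairs = inversions in this position sequence.
2: 1 → 1
6: 3, 5, 4, 1 → 4
3: 1 → 1
5: 4, 1 → 2
4: 1 → 1
1: 0
Total: 1 + 4 + 1 + 2 + 1 + 0 = 9

9 pairs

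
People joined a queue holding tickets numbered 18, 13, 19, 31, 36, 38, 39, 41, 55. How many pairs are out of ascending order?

1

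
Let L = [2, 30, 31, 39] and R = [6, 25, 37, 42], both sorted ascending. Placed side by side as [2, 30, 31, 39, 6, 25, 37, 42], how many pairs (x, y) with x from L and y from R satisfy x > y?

7 cross-inversions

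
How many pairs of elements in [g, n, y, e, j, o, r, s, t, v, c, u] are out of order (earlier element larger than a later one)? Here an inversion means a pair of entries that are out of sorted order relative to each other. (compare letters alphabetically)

Count, for each position, how many later elements it exceeds:
g → e, c → 2
n → e, j, c → 3
y → e, j, o, r, s, t, v, c, u → 9
e → c → 1
j → c → 1
o → c → 1
r → c → 1
s → c → 1
t → c → 1
v → c, u → 2
c → none → 0
u → none → 0
Sum: 2 + 3 + 9 + 1 + 1 + 1 + 1 + 1 + 1 + 2 + 0 + 0 = 22

Inversions: 22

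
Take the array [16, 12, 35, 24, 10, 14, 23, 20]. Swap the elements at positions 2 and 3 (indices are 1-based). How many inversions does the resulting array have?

15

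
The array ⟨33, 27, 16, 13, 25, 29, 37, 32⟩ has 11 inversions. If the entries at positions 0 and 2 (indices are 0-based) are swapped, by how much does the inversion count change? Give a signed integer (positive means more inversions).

-3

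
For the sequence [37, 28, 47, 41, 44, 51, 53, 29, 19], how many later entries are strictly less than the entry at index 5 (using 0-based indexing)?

2

The element at index 5 is 51.
Elements after it: 53, 29, 19
Those smaller than 51: 29, 19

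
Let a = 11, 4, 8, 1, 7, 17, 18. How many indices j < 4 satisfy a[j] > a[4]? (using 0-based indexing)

The element at index 4 is 7.
Elements before it: 11, 4, 8, 1
Those larger than 7: 11, 8

2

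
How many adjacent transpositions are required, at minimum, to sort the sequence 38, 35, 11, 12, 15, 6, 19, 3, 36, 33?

Adjacent swaps: 25

The minimum number of adjacent swaps to sort an array equals its inversion count, since every such swap removes exactly one inversion.
Count inversions — for each element, later elements that are smaller:
38: 35, 11, 12, 15, 6, 19, 3, 36, 33 → 9
35: 11, 12, 15, 6, 19, 3, 33 → 7
11: 6, 3 → 2
12: 6, 3 → 2
15: 6, 3 → 2
6: 3 → 1
19: 3 → 1
3: none → 0
36: 33 → 1
33: none → 0
Total inversions: 9 + 7 + 2 + 2 + 2 + 1 + 1 + 0 + 1 + 0 = 25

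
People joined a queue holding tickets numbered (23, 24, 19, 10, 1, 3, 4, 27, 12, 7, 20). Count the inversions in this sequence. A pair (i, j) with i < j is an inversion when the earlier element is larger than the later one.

Sweep left to right; for each value list the smaller values that follow it:
23 → 19, 10, 1, 3, 4, 12, 7, 20 → 8
24 → 19, 10, 1, 3, 4, 12, 7, 20 → 8
19 → 10, 1, 3, 4, 12, 7 → 6
10 → 1, 3, 4, 7 → 4
1 → none → 0
3 → none → 0
4 → none → 0
27 → 12, 7, 20 → 3
12 → 7 → 1
7 → none → 0
20 → none → 0
Sum: 8 + 8 + 6 + 4 + 0 + 0 + 0 + 3 + 1 + 0 + 0 = 30

30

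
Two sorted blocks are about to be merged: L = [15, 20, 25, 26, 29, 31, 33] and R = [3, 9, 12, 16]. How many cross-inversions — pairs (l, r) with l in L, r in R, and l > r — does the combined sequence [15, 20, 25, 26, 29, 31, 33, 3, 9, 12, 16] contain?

27 split inversions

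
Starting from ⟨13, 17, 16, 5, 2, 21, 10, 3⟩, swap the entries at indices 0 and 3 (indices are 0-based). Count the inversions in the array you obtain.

Positions 0 and 3 hold 13 and 5; after swapping, the array is [5, 17, 16, 13, 2, 21, 10, 3].
Sweep left to right; for each value list the smaller values that follow it:
5 → 2, 3 → 2
17 → 16, 13, 2, 10, 3 → 5
16 → 13, 2, 10, 3 → 4
13 → 2, 10, 3 → 3
2 → none → 0
21 → 10, 3 → 2
10 → 3 → 1
3 → none → 0
Sum: 2 + 5 + 4 + 3 + 0 + 2 + 1 + 0 = 17

17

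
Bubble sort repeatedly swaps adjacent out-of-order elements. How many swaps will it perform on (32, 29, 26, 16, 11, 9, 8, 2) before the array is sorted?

Minimum adjacent swaps = number of inversions (each swap of adjacent out-of-order elements removes one inversion and no swap can remove more).
Count inversions — for each element, later elements that are smaller:
32: 29, 26, 16, 11, 9, 8, 2 → 7
29: 26, 16, 11, 9, 8, 2 → 6
26: 16, 11, 9, 8, 2 → 5
16: 11, 9, 8, 2 → 4
11: 9, 8, 2 → 3
9: 8, 2 → 2
8: 2 → 1
2: none → 0
Total inversions: 7 + 6 + 5 + 4 + 3 + 2 + 1 + 0 = 28

28 swaps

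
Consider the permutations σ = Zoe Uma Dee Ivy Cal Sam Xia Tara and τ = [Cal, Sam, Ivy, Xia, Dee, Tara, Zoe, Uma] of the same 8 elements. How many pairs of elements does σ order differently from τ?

Assign each item its position (1..8) in the first ordering, then rewrite the second ordering as that position sequence:
positions: Zoe→1, Uma→2, Dee→3, Ivy→4, Cal→5, Sam→6, Xia→7, Tara→8
second ordering as positions: [5, 6, 4, 7, 3, 8, 1, 2]
Discordant pairs = inversions in this position sequence.
5: 4, 3, 1, 2 → 4
6: 4, 3, 1, 2 → 4
4: 3, 1, 2 → 3
7: 3, 1, 2 → 3
3: 1, 2 → 2
8: 1, 2 → 2
1: 0
2: 0
Total: 4 + 4 + 3 + 3 + 2 + 2 + 0 + 0 = 18

18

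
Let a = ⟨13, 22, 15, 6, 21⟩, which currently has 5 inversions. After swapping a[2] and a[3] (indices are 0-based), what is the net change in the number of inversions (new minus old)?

-1

Positions 2 and 3 hold 15 and 6; after swapping, the array is [13, 22, 6, 15, 21].
Element-by-element contributions:
13 → 6 → 1
22 → 6, 15, 21 → 3
6 → none → 0
15 → none → 0
21 → none → 0
Sum: 1 + 3 + 0 + 0 + 0 = 4
Change: 4 − 5 = -1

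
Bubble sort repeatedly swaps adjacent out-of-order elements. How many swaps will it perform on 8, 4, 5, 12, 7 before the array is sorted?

Each adjacent swap fixes exactly one inversion, so the minimum swap count equals the number of inversions.
Count inversions — for each element, later elements that are smaller:
8: 4, 5, 7 → 3
4: none → 0
5: none → 0
12: 7 → 1
7: none → 0
Total inversions: 3 + 0 + 0 + 1 + 0 = 4

4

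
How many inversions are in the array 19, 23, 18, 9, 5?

There are 9 inversions.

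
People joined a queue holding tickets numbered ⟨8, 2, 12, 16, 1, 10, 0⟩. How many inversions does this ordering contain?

13 inversions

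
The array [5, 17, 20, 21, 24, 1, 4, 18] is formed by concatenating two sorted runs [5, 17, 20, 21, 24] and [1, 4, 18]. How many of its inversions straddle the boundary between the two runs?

Take each right-half value and tally the left-half values above it:
r = 1: 5, 17, 20, 21, 24 → 5
r = 4: 5, 17, 20, 21, 24 → 5
r = 18: 20, 21, 24 → 3
Cross-inversions: 5 + 5 + 3 = 13

13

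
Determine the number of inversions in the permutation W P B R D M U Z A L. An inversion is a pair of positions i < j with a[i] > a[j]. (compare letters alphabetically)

25

Element-by-element contributions:
W → P, B, R, D, M, U, A, L → 8
P → B, D, M, A, L → 5
B → A → 1
R → D, M, A, L → 4
D → A → 1
M → A, L → 2
U → A, L → 2
Z → A, L → 2
A → none → 0
L → none → 0
Sum: 8 + 5 + 1 + 4 + 1 + 2 + 2 + 2 + 0 + 0 = 25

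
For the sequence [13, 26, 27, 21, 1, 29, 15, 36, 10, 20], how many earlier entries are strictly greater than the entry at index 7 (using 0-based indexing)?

The element at index 7 is 36.
Elements before it: 13, 26, 27, 21, 1, 29, 15
None of them are larger than 36.

0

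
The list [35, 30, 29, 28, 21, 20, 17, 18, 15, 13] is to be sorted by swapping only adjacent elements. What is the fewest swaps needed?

44

Each adjacent swap fixes exactly one inversion, so the minimum swap count equals the number of inversions.
Count inversions — for each element, later elements that are smaller:
35: 30, 29, 28, 21, 20, 17, 18, 15, 13 → 9
30: 29, 28, 21, 20, 17, 18, 15, 13 → 8
29: 28, 21, 20, 17, 18, 15, 13 → 7
28: 21, 20, 17, 18, 15, 13 → 6
21: 20, 17, 18, 15, 13 → 5
20: 17, 18, 15, 13 → 4
17: 15, 13 → 2
18: 15, 13 → 2
15: 13 → 1
13: none → 0
Total inversions: 9 + 8 + 7 + 6 + 5 + 4 + 2 + 2 + 1 + 0 = 44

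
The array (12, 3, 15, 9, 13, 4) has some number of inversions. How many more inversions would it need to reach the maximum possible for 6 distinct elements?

7

Maximum inversions for 6 distinct elements is C(6, 2) = 6·5/2 = 15.
Current inversions — for each element, count later smaller elements:
12: 3
3: 0
15: 3
9: 1
13: 1
4: 0
Current total: 3 + 0 + 3 + 1 + 1 + 0 = 8
Shortfall: 15 − 8 = 7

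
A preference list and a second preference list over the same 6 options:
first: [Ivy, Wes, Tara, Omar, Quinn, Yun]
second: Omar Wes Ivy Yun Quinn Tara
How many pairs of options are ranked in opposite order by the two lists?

Assign each item its position (1..6) in the first ordering, then rewrite the second ordering as that position sequence:
positions: Ivy→1, Wes→2, Tara→3, Omar→4, Quinn→5, Yun→6
second ordering as positions: [4, 2, 1, 6, 5, 3]
Discordant pairs = inversions in this position sequence.
4: 2, 1, 3 → 3
2: 1 → 1
1: 0
6: 5, 3 → 2
5: 3 → 1
3: 0
Total: 3 + 1 + 0 + 2 + 1 + 0 = 7

7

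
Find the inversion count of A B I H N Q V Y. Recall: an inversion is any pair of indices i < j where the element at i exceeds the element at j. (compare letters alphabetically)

1

For each element, count later entries that are smaller:
A → none → 0
B → none → 0
I → H → 1
H → none → 0
N → none → 0
Q → none → 0
V → none → 0
Y → none → 0
Sum: 0 + 0 + 1 + 0 + 0 + 0 + 0 + 0 = 1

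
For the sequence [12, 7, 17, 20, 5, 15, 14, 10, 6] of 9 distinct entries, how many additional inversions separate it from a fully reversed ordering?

14

Maximum inversions for 9 distinct elements is C(9, 2) = 9·8/2 = 36.
Current inversions — for each element, count later smaller elements:
12: 4
7: 2
17: 5
20: 5
5: 0
15: 3
14: 2
10: 1
6: 0
Current total: 4 + 2 + 5 + 5 + 0 + 3 + 2 + 1 + 0 = 22
Shortfall: 36 − 22 = 14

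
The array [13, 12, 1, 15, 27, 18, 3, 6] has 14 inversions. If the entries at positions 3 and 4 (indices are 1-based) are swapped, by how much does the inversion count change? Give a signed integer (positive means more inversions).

+1

Positions 3 and 4 hold 1 and 15; after swapping, the array is [13, 12, 15, 1, 27, 18, 3, 6].
For each element, count later entries that are smaller:
13 → 12, 1, 3, 6 → 4
12 → 1, 3, 6 → 3
15 → 1, 3, 6 → 3
1 → none → 0
27 → 18, 3, 6 → 3
18 → 3, 6 → 2
3 → none → 0
6 → none → 0
Sum: 4 + 3 + 3 + 0 + 3 + 2 + 0 + 0 = 15
Change: 15 − 14 = +1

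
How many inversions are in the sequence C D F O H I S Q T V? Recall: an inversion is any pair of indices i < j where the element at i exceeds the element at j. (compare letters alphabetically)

For each element, count later entries that are smaller:
C → none → 0
D → none → 0
F → none → 0
O → H, I → 2
H → none → 0
I → none → 0
S → Q → 1
Q → none → 0
T → none → 0
V → none → 0
Sum: 0 + 0 + 0 + 2 + 0 + 0 + 1 + 0 + 0 + 0 = 3

There are 3 out-of-order pairs.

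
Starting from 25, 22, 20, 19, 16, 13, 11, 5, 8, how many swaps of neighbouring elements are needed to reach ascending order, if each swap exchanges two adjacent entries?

There are 35 adjacent swaps.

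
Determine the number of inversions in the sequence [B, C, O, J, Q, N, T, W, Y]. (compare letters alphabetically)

Count, for each position, how many later elements it exceeds:
B: 0
C: 0
O: 2
J: 0
Q: 1
N: 0
T: 0
W: 0
Y: 0
Sum: 0 + 0 + 2 + 0 + 1 + 0 + 0 + 0 + 0 = 3

3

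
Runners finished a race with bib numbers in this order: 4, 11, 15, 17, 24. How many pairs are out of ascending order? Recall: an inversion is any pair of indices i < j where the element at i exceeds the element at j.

Sweep left to right; for each value list the smaller values that follow it:
4: 0
11: 0
15: 0
17: 0
24: 0
Sum: 0 + 0 + 0 + 0 + 0 = 0

Out-of-order pairs: 0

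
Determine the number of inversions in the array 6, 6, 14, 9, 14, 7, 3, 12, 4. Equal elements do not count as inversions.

19

Count, for each position, how many later elements it exceeds:
6: 2
6: 2
14: 5
9: 3
14: 4
7: 2
3: 0
12: 1
4: 0
Sum: 2 + 2 + 5 + 3 + 4 + 2 + 0 + 1 + 0 = 19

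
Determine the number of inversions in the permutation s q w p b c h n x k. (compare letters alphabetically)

26

For each element, count later entries that are smaller:
s → q, p, b, c, h, n, k → 7
q → p, b, c, h, n, k → 6
w → p, b, c, h, n, k → 6
p → b, c, h, n, k → 5
b → none → 0
c → none → 0
h → none → 0
n → k → 1
x → k → 1
k → none → 0
Sum: 7 + 6 + 6 + 5 + 0 + 0 + 0 + 1 + 1 + 0 = 26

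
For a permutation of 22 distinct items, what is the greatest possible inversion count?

The maximum occurs when the array is in strictly decreasing order: every one of the C(22, 2) pairs is inverted.
C(22, 2) = 22·21/2 = 231

231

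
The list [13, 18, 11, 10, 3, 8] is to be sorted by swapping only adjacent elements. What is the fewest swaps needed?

Adjacent swaps: 13

The minimum number of adjacent swaps to sort an array equals its inversion count, since every such swap removes exactly one inversion.
Count inversions — for each element, later elements that are smaller:
13: 11, 10, 3, 8 → 4
18: 11, 10, 3, 8 → 4
11: 10, 3, 8 → 3
10: 3, 8 → 2
3: none → 0
8: none → 0
Total inversions: 4 + 4 + 3 + 2 + 0 + 0 = 13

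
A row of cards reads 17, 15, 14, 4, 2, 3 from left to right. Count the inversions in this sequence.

Inversions: 14

For each element, count later entries that are smaller:
17: 5
15: 4
14: 3
4: 2
2: 0
3: 0
Sum: 5 + 4 + 3 + 2 + 0 + 0 = 14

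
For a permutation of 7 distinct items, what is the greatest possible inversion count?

The maximum occurs when the array is in strictly decreasing order: every one of the C(7, 2) pairs is inverted.
C(7, 2) = 7·6/2 = 21

21 inversions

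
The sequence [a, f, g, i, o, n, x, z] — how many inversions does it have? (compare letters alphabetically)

For each element, count later entries that are smaller:
a → none → 0
f → none → 0
g → none → 0
i → none → 0
o → n → 1
n → none → 0
x → none → 0
z → none → 0
Sum: 0 + 0 + 0 + 0 + 1 + 0 + 0 + 0 = 1

1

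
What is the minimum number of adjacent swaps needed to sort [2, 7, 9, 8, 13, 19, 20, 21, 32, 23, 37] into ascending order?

2 swaps

Minimum adjacent swaps = number of inversions (each swap of adjacent out-of-order elements removes one inversion and no swap can remove more).
Count inversions — for each element, later elements that are smaller:
2: none → 0
7: none → 0
9: 8 → 1
8: none → 0
13: none → 0
19: none → 0
20: none → 0
21: none → 0
32: 23 → 1
23: none → 0
37: none → 0
Total inversions: 0 + 0 + 1 + 0 + 0 + 0 + 0 + 0 + 1 + 0 + 0 = 2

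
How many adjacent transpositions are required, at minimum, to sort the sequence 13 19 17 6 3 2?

13 swaps

Minimum adjacent swaps = number of inversions (each swap of adjacent out-of-order elements removes one inversion and no swap can remove more).
Count inversions — for each element, later elements that are smaller:
13: 6, 3, 2 → 3
19: 17, 6, 3, 2 → 4
17: 6, 3, 2 → 3
6: 3, 2 → 2
3: 2 → 1
2: none → 0
Total inversions: 3 + 4 + 3 + 2 + 1 + 0 = 13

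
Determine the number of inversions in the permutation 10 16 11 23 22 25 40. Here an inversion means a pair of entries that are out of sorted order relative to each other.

Inversion pairs (indices are 1-based):
(2,3): 16 > 11
(4,5): 23 > 22
That's 2 pairs.

2 out-of-order pairs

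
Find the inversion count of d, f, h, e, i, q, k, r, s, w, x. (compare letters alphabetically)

3

Element-by-element contributions:
d → none → 0
f → e → 1
h → e → 1
e → none → 0
i → none → 0
q → k → 1
k → none → 0
r → none → 0
s → none → 0
w → none → 0
x → none → 0
Sum: 0 + 1 + 1 + 0 + 0 + 1 + 0 + 0 + 0 + 0 + 0 = 3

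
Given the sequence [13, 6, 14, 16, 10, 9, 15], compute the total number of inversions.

Count, for each position, how many later elements it exceeds:
13 → 6, 10, 9 → 3
6 → none → 0
14 → 10, 9 → 2
16 → 10, 9, 15 → 3
10 → 9 → 1
9 → none → 0
15 → none → 0
Sum: 3 + 0 + 2 + 3 + 1 + 0 + 0 = 9

9 inversions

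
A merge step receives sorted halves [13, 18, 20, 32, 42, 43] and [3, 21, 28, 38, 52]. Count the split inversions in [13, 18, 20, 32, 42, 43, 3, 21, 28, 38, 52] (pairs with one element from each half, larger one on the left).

Cross-inversions: 14

For each element r of the right run, count left-run elements greater than r:
r = 3: 13, 18, 20, 32, 42, 43 → 6
r = 21: 32, 42, 43 → 3
r = 28: 32, 42, 43 → 3
r = 38: 42, 43 → 2
r = 52: none → 0
Cross-inversions: 6 + 3 + 3 + 2 + 0 = 14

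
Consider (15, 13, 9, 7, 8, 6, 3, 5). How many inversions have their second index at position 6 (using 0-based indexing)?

The element at index 6 is 3.
Elements before it: 15, 13, 9, 7, 8, 6
Those larger than 3: 15, 13, 9, 7, 8, 6

6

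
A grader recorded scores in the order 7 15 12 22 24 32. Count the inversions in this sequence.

1

Sweep left to right; for each value list the smaller values that follow it:
7 → none → 0
15 → 12 → 1
12 → none → 0
22 → none → 0
24 → none → 0
32 → none → 0
Sum: 0 + 1 + 0 + 0 + 0 + 0 = 1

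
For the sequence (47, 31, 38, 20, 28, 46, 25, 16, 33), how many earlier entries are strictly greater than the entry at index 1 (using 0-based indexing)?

1 such element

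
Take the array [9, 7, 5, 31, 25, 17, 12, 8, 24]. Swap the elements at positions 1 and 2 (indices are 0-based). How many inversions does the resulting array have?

Positions 1 and 2 hold 7 and 5; after swapping, the array is [9, 5, 7, 31, 25, 17, 12, 8, 24].
Count, for each position, how many later elements it exceeds:
9 → 5, 7, 8 → 3
5 → none → 0
7 → none → 0
31 → 25, 17, 12, 8, 24 → 5
25 → 17, 12, 8, 24 → 4
17 → 12, 8 → 2
12 → 8 → 1
8 → none → 0
24 → none → 0
Sum: 3 + 0 + 0 + 5 + 4 + 2 + 1 + 0 + 0 = 15

Inversions: 15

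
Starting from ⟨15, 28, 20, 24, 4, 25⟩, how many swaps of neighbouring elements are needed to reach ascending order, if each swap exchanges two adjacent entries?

Minimum adjacent swaps = number of inversions (each swap of adjacent out-of-order elements removes one inversion and no swap can remove more).
Count inversions — for each element, later elements that are smaller:
15: 4 → 1
28: 20, 24, 4, 25 → 4
20: 4 → 1
24: 4 → 1
4: none → 0
25: none → 0
Total inversions: 1 + 4 + 1 + 1 + 0 + 0 = 7

7 swaps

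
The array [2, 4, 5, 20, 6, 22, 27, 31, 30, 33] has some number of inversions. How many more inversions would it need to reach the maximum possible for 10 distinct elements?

Maximum inversions for 10 distinct elements is C(10, 2) = 10·9/2 = 45.
Current inversions — for each element, count later smaller elements:
2: 0
4: 0
5: 0
20: 1
6: 0
22: 0
27: 0
31: 1
30: 0
33: 0
Current total: 0 + 0 + 0 + 1 + 0 + 0 + 0 + 1 + 0 + 0 = 2
Shortfall: 45 − 2 = 43

43 inversions short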